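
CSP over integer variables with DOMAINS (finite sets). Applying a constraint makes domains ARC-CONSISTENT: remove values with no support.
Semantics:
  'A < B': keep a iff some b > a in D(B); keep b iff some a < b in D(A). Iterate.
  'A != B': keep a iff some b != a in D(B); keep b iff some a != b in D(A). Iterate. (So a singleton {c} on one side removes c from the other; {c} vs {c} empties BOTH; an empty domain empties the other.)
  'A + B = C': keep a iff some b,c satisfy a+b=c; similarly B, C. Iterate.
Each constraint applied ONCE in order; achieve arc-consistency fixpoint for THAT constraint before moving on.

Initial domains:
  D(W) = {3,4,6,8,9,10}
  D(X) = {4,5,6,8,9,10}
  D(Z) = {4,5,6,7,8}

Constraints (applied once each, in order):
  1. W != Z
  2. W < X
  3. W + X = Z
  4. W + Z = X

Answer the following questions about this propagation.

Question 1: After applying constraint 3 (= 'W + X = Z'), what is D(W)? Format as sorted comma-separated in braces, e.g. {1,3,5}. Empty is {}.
Constraint 1 (W != Z) on D(W)={3,4,6,8,9,10} D(Z)={4,5,6,7,8}: no change
Constraint 2 (W < X) on D(W)={3,4,6,8,9,10} D(X)={4,5,6,8,9,10}: W {3,4,6,8,9,10}->{3,4,6,8,9}
Constraint 3 (W + X = Z) on D(W)={3,4,6,8,9} D(X)={4,5,6,8,9,10} D(Z)={4,5,6,7,8}: W {3,4,6,8,9}->{3,4}; X {4,5,6,8,9,10}->{4,5}; Z {4,5,6,7,8}->{7,8}
So after constraint 3: D(W) = {3,4}

Answer: {3,4}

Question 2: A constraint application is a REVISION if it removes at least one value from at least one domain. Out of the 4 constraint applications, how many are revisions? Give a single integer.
Constraint 1 (W != Z) on D(W)={3,4,6,8,9,10} D(Z)={4,5,6,7,8}: no change => not a revision
Constraint 2 (W < X) on D(W)={3,4,6,8,9,10} D(X)={4,5,6,8,9,10}: W {3,4,6,8,9,10}->{3,4,6,8,9} => REVISION
Constraint 3 (W + X = Z) on D(W)={3,4,6,8,9} D(X)={4,5,6,8,9,10} D(Z)={4,5,6,7,8}: W {3,4,6,8,9}->{3,4}; X {4,5,6,8,9,10}->{4,5}; Z {4,5,6,7,8}->{7,8} => REVISION
Constraint 4 (W + Z = X) on D(W)={3,4} D(Z)={7,8} D(X)={4,5}: W {3,4}->{}; Z {7,8}->{}; X {4,5}->{} => REVISION
Total revisions = 3

Answer: 3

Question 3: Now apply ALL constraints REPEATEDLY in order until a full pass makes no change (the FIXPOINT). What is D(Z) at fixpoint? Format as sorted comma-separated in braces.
Answer: {}

Derivation:
pass 0 (initial): D(Z)={4,5,6,7,8}
pass 1: W {3,4,6,8,9,10}->{}; X {4,5,6,8,9,10}->{}; Z {4,5,6,7,8}->{}
pass 2: no change
Fixpoint after 2 passes: D(Z) = {}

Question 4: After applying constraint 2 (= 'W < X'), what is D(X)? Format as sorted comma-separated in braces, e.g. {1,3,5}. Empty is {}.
Answer: {4,5,6,8,9,10}

Derivation:
Constraint 1 (W != Z) on D(W)={3,4,6,8,9,10} D(Z)={4,5,6,7,8}: no change
Constraint 2 (W < X) on D(W)={3,4,6,8,9,10} D(X)={4,5,6,8,9,10}: W {3,4,6,8,9,10}->{3,4,6,8,9}
So after constraint 2: D(X) = {4,5,6,8,9,10}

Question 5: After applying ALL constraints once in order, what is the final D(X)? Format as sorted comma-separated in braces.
Constraint 1 (W != Z) on D(W)={3,4,6,8,9,10} D(Z)={4,5,6,7,8}: no change
Constraint 2 (W < X) on D(W)={3,4,6,8,9,10} D(X)={4,5,6,8,9,10}: W {3,4,6,8,9,10}->{3,4,6,8,9}
Constraint 3 (W + X = Z) on D(W)={3,4,6,8,9} D(X)={4,5,6,8,9,10} D(Z)={4,5,6,7,8}: W {3,4,6,8,9}->{3,4}; X {4,5,6,8,9,10}->{4,5}; Z {4,5,6,7,8}->{7,8}
Constraint 4 (W + Z = X) on D(W)={3,4} D(Z)={7,8} D(X)={4,5}: W {3,4}->{}; Z {7,8}->{}; X {4,5}->{}
So after all 4 constraints: D(X) = {}

Answer: {}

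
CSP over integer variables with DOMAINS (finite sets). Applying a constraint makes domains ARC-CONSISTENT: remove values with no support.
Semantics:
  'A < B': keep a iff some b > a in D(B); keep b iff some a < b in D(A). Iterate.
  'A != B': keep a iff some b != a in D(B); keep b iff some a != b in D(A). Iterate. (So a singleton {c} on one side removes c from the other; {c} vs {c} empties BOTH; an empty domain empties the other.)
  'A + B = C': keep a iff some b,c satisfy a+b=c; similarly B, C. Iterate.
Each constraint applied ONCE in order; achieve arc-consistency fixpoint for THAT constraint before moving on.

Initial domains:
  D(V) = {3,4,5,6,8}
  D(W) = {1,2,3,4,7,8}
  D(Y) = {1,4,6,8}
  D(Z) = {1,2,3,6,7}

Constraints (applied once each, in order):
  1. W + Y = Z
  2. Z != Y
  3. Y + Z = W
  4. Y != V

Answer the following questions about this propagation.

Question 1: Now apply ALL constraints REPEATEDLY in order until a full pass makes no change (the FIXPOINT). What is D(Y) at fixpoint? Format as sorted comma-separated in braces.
Answer: {}

Derivation:
pass 0 (initial): D(Y)={1,4,6,8}
pass 1: W {1,2,3,4,7,8}->{3}; Y {1,4,6,8}->{1}; Z {1,2,3,6,7}->{2}
pass 2: V {3,4,5,6,8}->{}; W {3}->{}; Y {1}->{}; Z {2}->{}
pass 3: no change
Fixpoint after 3 passes: D(Y) = {}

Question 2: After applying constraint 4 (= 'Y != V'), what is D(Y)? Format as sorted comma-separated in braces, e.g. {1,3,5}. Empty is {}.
Constraint 1 (W + Y = Z) on D(W)={1,2,3,4,7,8} D(Y)={1,4,6,8} D(Z)={1,2,3,6,7}: W {1,2,3,4,7,8}->{1,2,3}; Y {1,4,6,8}->{1,4,6}; Z {1,2,3,6,7}->{2,3,6,7}
Constraint 2 (Z != Y) on D(Z)={2,3,6,7} D(Y)={1,4,6}: no change
Constraint 3 (Y + Z = W) on D(Y)={1,4,6} D(Z)={2,3,6,7} D(W)={1,2,3}: Y {1,4,6}->{1}; Z {2,3,6,7}->{2}; W {1,2,3}->{3}
Constraint 4 (Y != V) on D(Y)={1} D(V)={3,4,5,6,8}: no change
So after constraint 4: D(Y) = {1}

Answer: {1}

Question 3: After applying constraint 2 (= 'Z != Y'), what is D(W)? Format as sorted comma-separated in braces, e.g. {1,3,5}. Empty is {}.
Answer: {1,2,3}

Derivation:
Constraint 1 (W + Y = Z) on D(W)={1,2,3,4,7,8} D(Y)={1,4,6,8} D(Z)={1,2,3,6,7}: W {1,2,3,4,7,8}->{1,2,3}; Y {1,4,6,8}->{1,4,6}; Z {1,2,3,6,7}->{2,3,6,7}
Constraint 2 (Z != Y) on D(Z)={2,3,6,7} D(Y)={1,4,6}: no change
So after constraint 2: D(W) = {1,2,3}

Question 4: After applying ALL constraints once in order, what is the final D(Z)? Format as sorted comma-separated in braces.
Constraint 1 (W + Y = Z) on D(W)={1,2,3,4,7,8} D(Y)={1,4,6,8} D(Z)={1,2,3,6,7}: W {1,2,3,4,7,8}->{1,2,3}; Y {1,4,6,8}->{1,4,6}; Z {1,2,3,6,7}->{2,3,6,7}
Constraint 2 (Z != Y) on D(Z)={2,3,6,7} D(Y)={1,4,6}: no change
Constraint 3 (Y + Z = W) on D(Y)={1,4,6} D(Z)={2,3,6,7} D(W)={1,2,3}: Y {1,4,6}->{1}; Z {2,3,6,7}->{2}; W {1,2,3}->{3}
Constraint 4 (Y != V) on D(Y)={1} D(V)={3,4,5,6,8}: no change
So after all 4 constraints: D(Z) = {2}

Answer: {2}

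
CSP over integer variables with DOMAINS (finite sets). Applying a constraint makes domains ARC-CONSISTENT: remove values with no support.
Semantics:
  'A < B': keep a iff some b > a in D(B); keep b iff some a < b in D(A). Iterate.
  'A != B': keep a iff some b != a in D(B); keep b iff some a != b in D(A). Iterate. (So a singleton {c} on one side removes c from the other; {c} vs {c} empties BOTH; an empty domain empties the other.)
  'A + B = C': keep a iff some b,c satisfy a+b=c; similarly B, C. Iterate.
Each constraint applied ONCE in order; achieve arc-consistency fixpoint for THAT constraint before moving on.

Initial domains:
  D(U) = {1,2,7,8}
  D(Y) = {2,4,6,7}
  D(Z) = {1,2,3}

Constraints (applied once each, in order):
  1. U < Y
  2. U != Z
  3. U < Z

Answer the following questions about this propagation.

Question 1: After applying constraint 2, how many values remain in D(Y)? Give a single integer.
Answer: 4

Derivation:
Constraint 1 (U < Y) on D(U)={1,2,7,8} D(Y)={2,4,6,7}: U {1,2,7,8}->{1,2}
Constraint 2 (U != Z) on D(U)={1,2} D(Z)={1,2,3}: no change
So after constraint 2: D(Y)={2,4,6,7}, size = 4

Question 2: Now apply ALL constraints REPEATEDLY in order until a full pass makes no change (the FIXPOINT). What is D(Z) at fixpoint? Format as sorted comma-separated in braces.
Answer: {2,3}

Derivation:
pass 0 (initial): D(Z)={1,2,3}
pass 1: U {1,2,7,8}->{1,2}; Z {1,2,3}->{2,3}
pass 2: no change
Fixpoint after 2 passes: D(Z) = {2,3}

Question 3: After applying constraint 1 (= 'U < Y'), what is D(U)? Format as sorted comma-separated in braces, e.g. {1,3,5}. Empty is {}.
Constraint 1 (U < Y) on D(U)={1,2,7,8} D(Y)={2,4,6,7}: U {1,2,7,8}->{1,2}
So after constraint 1: D(U) = {1,2}

Answer: {1,2}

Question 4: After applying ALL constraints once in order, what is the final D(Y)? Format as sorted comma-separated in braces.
Answer: {2,4,6,7}

Derivation:
Constraint 1 (U < Y) on D(U)={1,2,7,8} D(Y)={2,4,6,7}: U {1,2,7,8}->{1,2}
Constraint 2 (U != Z) on D(U)={1,2} D(Z)={1,2,3}: no change
Constraint 3 (U < Z) on D(U)={1,2} D(Z)={1,2,3}: Z {1,2,3}->{2,3}
So after all 3 constraints: D(Y) = {2,4,6,7}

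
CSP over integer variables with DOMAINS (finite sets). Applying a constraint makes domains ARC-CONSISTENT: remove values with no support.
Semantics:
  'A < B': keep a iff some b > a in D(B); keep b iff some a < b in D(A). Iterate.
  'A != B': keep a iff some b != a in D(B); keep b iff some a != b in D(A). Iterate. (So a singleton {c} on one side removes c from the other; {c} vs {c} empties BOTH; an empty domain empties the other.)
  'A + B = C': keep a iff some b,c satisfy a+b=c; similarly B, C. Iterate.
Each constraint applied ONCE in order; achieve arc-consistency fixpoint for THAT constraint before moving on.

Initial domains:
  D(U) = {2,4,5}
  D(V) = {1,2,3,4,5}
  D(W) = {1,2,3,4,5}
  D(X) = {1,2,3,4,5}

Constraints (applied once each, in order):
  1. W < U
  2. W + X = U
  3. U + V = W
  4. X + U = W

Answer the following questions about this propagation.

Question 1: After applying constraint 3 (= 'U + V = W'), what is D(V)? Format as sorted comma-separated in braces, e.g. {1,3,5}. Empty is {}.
Constraint 1 (W < U) on D(W)={1,2,3,4,5} D(U)={2,4,5}: W {1,2,3,4,5}->{1,2,3,4}
Constraint 2 (W + X = U) on D(W)={1,2,3,4} D(X)={1,2,3,4,5} D(U)={2,4,5}: X {1,2,3,4,5}->{1,2,3,4}
Constraint 3 (U + V = W) on D(U)={2,4,5} D(V)={1,2,3,4,5} D(W)={1,2,3,4}: U {2,4,5}->{2}; V {1,2,3,4,5}->{1,2}; W {1,2,3,4}->{3,4}
So after constraint 3: D(V) = {1,2}

Answer: {1,2}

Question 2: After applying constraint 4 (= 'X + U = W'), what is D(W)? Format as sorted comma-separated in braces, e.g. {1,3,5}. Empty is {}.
Answer: {3,4}

Derivation:
Constraint 1 (W < U) on D(W)={1,2,3,4,5} D(U)={2,4,5}: W {1,2,3,4,5}->{1,2,3,4}
Constraint 2 (W + X = U) on D(W)={1,2,3,4} D(X)={1,2,3,4,5} D(U)={2,4,5}: X {1,2,3,4,5}->{1,2,3,4}
Constraint 3 (U + V = W) on D(U)={2,4,5} D(V)={1,2,3,4,5} D(W)={1,2,3,4}: U {2,4,5}->{2}; V {1,2,3,4,5}->{1,2}; W {1,2,3,4}->{3,4}
Constraint 4 (X + U = W) on D(X)={1,2,3,4} D(U)={2} D(W)={3,4}: X {1,2,3,4}->{1,2}
So after constraint 4: D(W) = {3,4}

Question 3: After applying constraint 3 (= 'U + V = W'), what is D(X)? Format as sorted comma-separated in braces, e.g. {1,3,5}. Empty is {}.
Answer: {1,2,3,4}

Derivation:
Constraint 1 (W < U) on D(W)={1,2,3,4,5} D(U)={2,4,5}: W {1,2,3,4,5}->{1,2,3,4}
Constraint 2 (W + X = U) on D(W)={1,2,3,4} D(X)={1,2,3,4,5} D(U)={2,4,5}: X {1,2,3,4,5}->{1,2,3,4}
Constraint 3 (U + V = W) on D(U)={2,4,5} D(V)={1,2,3,4,5} D(W)={1,2,3,4}: U {2,4,5}->{2}; V {1,2,3,4,5}->{1,2}; W {1,2,3,4}->{3,4}
So after constraint 3: D(X) = {1,2,3,4}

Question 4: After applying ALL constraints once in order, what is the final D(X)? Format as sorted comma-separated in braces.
Constraint 1 (W < U) on D(W)={1,2,3,4,5} D(U)={2,4,5}: W {1,2,3,4,5}->{1,2,3,4}
Constraint 2 (W + X = U) on D(W)={1,2,3,4} D(X)={1,2,3,4,5} D(U)={2,4,5}: X {1,2,3,4,5}->{1,2,3,4}
Constraint 3 (U + V = W) on D(U)={2,4,5} D(V)={1,2,3,4,5} D(W)={1,2,3,4}: U {2,4,5}->{2}; V {1,2,3,4,5}->{1,2}; W {1,2,3,4}->{3,4}
Constraint 4 (X + U = W) on D(X)={1,2,3,4} D(U)={2} D(W)={3,4}: X {1,2,3,4}->{1,2}
So after all 4 constraints: D(X) = {1,2}

Answer: {1,2}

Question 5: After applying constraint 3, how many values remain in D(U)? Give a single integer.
Constraint 1 (W < U) on D(W)={1,2,3,4,5} D(U)={2,4,5}: W {1,2,3,4,5}->{1,2,3,4}
Constraint 2 (W + X = U) on D(W)={1,2,3,4} D(X)={1,2,3,4,5} D(U)={2,4,5}: X {1,2,3,4,5}->{1,2,3,4}
Constraint 3 (U + V = W) on D(U)={2,4,5} D(V)={1,2,3,4,5} D(W)={1,2,3,4}: U {2,4,5}->{2}; V {1,2,3,4,5}->{1,2}; W {1,2,3,4}->{3,4}
So after constraint 3: D(U)={2}, size = 1

Answer: 1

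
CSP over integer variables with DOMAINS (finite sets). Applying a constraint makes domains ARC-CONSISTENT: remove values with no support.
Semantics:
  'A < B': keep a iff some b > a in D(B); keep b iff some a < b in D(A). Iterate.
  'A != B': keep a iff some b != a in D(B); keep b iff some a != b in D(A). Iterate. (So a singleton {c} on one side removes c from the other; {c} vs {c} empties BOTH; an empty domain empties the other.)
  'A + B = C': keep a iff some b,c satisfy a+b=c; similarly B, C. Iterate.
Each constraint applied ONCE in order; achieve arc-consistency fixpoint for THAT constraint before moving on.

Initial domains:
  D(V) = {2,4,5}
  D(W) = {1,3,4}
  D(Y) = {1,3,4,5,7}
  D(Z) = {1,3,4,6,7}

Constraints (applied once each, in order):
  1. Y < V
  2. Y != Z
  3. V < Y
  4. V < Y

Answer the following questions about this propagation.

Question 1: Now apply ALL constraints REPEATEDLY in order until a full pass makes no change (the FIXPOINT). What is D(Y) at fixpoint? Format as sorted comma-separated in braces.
pass 0 (initial): D(Y)={1,3,4,5,7}
pass 1: V {2,4,5}->{2}; Y {1,3,4,5,7}->{3,4}
pass 2: V {2}->{}; Y {3,4}->{}; Z {1,3,4,6,7}->{}
pass 3: no change
Fixpoint after 3 passes: D(Y) = {}

Answer: {}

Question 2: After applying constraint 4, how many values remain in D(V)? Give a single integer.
Answer: 1

Derivation:
Constraint 1 (Y < V) on D(Y)={1,3,4,5,7} D(V)={2,4,5}: Y {1,3,4,5,7}->{1,3,4}
Constraint 2 (Y != Z) on D(Y)={1,3,4} D(Z)={1,3,4,6,7}: no change
Constraint 3 (V < Y) on D(V)={2,4,5} D(Y)={1,3,4}: V {2,4,5}->{2}; Y {1,3,4}->{3,4}
Constraint 4 (V < Y) on D(V)={2} D(Y)={3,4}: no change
So after constraint 4: D(V)={2}, size = 1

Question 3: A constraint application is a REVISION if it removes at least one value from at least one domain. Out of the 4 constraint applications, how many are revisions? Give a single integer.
Constraint 1 (Y < V) on D(Y)={1,3,4,5,7} D(V)={2,4,5}: Y {1,3,4,5,7}->{1,3,4} => REVISION
Constraint 2 (Y != Z) on D(Y)={1,3,4} D(Z)={1,3,4,6,7}: no change => not a revision
Constraint 3 (V < Y) on D(V)={2,4,5} D(Y)={1,3,4}: V {2,4,5}->{2}; Y {1,3,4}->{3,4} => REVISION
Constraint 4 (V < Y) on D(V)={2} D(Y)={3,4}: no change => not a revision
Total revisions = 2

Answer: 2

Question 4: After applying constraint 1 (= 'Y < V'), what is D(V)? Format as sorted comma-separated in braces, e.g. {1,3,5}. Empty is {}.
Answer: {2,4,5}

Derivation:
Constraint 1 (Y < V) on D(Y)={1,3,4,5,7} D(V)={2,4,5}: Y {1,3,4,5,7}->{1,3,4}
So after constraint 1: D(V) = {2,4,5}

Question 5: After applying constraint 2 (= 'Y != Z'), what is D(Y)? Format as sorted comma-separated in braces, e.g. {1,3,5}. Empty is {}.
Answer: {1,3,4}

Derivation:
Constraint 1 (Y < V) on D(Y)={1,3,4,5,7} D(V)={2,4,5}: Y {1,3,4,5,7}->{1,3,4}
Constraint 2 (Y != Z) on D(Y)={1,3,4} D(Z)={1,3,4,6,7}: no change
So after constraint 2: D(Y) = {1,3,4}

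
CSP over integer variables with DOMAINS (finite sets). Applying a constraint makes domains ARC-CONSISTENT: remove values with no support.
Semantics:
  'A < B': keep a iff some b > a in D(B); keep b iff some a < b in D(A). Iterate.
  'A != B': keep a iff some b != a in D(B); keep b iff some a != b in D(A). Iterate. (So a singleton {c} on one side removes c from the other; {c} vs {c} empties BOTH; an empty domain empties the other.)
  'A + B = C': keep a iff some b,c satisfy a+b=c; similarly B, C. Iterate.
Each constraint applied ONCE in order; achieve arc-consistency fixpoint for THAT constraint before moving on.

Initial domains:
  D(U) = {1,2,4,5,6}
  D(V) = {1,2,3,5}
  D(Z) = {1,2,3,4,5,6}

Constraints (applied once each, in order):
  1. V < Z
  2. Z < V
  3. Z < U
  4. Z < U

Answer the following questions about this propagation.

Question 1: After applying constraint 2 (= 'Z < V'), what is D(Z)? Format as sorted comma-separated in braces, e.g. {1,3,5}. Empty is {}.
Answer: {2,3,4}

Derivation:
Constraint 1 (V < Z) on D(V)={1,2,3,5} D(Z)={1,2,3,4,5,6}: Z {1,2,3,4,5,6}->{2,3,4,5,6}
Constraint 2 (Z < V) on D(Z)={2,3,4,5,6} D(V)={1,2,3,5}: Z {2,3,4,5,6}->{2,3,4}; V {1,2,3,5}->{3,5}
So after constraint 2: D(Z) = {2,3,4}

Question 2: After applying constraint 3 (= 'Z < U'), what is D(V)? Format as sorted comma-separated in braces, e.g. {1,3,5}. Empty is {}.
Answer: {3,5}

Derivation:
Constraint 1 (V < Z) on D(V)={1,2,3,5} D(Z)={1,2,3,4,5,6}: Z {1,2,3,4,5,6}->{2,3,4,5,6}
Constraint 2 (Z < V) on D(Z)={2,3,4,5,6} D(V)={1,2,3,5}: Z {2,3,4,5,6}->{2,3,4}; V {1,2,3,5}->{3,5}
Constraint 3 (Z < U) on D(Z)={2,3,4} D(U)={1,2,4,5,6}: U {1,2,4,5,6}->{4,5,6}
So after constraint 3: D(V) = {3,5}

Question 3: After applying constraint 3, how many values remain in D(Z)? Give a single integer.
Answer: 3

Derivation:
Constraint 1 (V < Z) on D(V)={1,2,3,5} D(Z)={1,2,3,4,5,6}: Z {1,2,3,4,5,6}->{2,3,4,5,6}
Constraint 2 (Z < V) on D(Z)={2,3,4,5,6} D(V)={1,2,3,5}: Z {2,3,4,5,6}->{2,3,4}; V {1,2,3,5}->{3,5}
Constraint 3 (Z < U) on D(Z)={2,3,4} D(U)={1,2,4,5,6}: U {1,2,4,5,6}->{4,5,6}
So after constraint 3: D(Z)={2,3,4}, size = 3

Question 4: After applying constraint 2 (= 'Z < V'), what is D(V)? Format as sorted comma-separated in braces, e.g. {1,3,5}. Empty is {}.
Constraint 1 (V < Z) on D(V)={1,2,3,5} D(Z)={1,2,3,4,5,6}: Z {1,2,3,4,5,6}->{2,3,4,5,6}
Constraint 2 (Z < V) on D(Z)={2,3,4,5,6} D(V)={1,2,3,5}: Z {2,3,4,5,6}->{2,3,4}; V {1,2,3,5}->{3,5}
So after constraint 2: D(V) = {3,5}

Answer: {3,5}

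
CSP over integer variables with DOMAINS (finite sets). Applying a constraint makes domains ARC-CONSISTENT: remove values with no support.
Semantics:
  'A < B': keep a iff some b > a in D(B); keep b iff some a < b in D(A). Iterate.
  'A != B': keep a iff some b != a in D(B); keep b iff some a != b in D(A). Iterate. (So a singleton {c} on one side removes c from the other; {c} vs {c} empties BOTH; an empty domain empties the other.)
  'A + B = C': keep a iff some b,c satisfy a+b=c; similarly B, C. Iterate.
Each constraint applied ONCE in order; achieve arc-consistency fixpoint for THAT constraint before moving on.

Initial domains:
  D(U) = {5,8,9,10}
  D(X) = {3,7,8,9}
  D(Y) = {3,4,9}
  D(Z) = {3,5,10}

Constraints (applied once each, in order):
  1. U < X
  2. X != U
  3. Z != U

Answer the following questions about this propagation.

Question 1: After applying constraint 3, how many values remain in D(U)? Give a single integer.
Answer: 2

Derivation:
Constraint 1 (U < X) on D(U)={5,8,9,10} D(X)={3,7,8,9}: U {5,8,9,10}->{5,8}; X {3,7,8,9}->{7,8,9}
Constraint 2 (X != U) on D(X)={7,8,9} D(U)={5,8}: no change
Constraint 3 (Z != U) on D(Z)={3,5,10} D(U)={5,8}: no change
So after constraint 3: D(U)={5,8}, size = 2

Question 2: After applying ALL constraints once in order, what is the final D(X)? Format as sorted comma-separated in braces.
Answer: {7,8,9}

Derivation:
Constraint 1 (U < X) on D(U)={5,8,9,10} D(X)={3,7,8,9}: U {5,8,9,10}->{5,8}; X {3,7,8,9}->{7,8,9}
Constraint 2 (X != U) on D(X)={7,8,9} D(U)={5,8}: no change
Constraint 3 (Z != U) on D(Z)={3,5,10} D(U)={5,8}: no change
So after all 3 constraints: D(X) = {7,8,9}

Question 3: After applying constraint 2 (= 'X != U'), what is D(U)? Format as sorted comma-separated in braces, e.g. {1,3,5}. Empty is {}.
Constraint 1 (U < X) on D(U)={5,8,9,10} D(X)={3,7,8,9}: U {5,8,9,10}->{5,8}; X {3,7,8,9}->{7,8,9}
Constraint 2 (X != U) on D(X)={7,8,9} D(U)={5,8}: no change
So after constraint 2: D(U) = {5,8}

Answer: {5,8}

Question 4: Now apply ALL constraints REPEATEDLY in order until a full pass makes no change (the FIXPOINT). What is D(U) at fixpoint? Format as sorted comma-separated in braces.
pass 0 (initial): D(U)={5,8,9,10}
pass 1: U {5,8,9,10}->{5,8}; X {3,7,8,9}->{7,8,9}
pass 2: no change
Fixpoint after 2 passes: D(U) = {5,8}

Answer: {5,8}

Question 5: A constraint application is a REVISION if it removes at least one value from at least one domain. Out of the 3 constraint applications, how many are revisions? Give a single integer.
Answer: 1

Derivation:
Constraint 1 (U < X) on D(U)={5,8,9,10} D(X)={3,7,8,9}: U {5,8,9,10}->{5,8}; X {3,7,8,9}->{7,8,9} => REVISION
Constraint 2 (X != U) on D(X)={7,8,9} D(U)={5,8}: no change => not a revision
Constraint 3 (Z != U) on D(Z)={3,5,10} D(U)={5,8}: no change => not a revision
Total revisions = 1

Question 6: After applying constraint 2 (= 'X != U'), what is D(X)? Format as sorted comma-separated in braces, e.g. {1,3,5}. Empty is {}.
Answer: {7,8,9}

Derivation:
Constraint 1 (U < X) on D(U)={5,8,9,10} D(X)={3,7,8,9}: U {5,8,9,10}->{5,8}; X {3,7,8,9}->{7,8,9}
Constraint 2 (X != U) on D(X)={7,8,9} D(U)={5,8}: no change
So after constraint 2: D(X) = {7,8,9}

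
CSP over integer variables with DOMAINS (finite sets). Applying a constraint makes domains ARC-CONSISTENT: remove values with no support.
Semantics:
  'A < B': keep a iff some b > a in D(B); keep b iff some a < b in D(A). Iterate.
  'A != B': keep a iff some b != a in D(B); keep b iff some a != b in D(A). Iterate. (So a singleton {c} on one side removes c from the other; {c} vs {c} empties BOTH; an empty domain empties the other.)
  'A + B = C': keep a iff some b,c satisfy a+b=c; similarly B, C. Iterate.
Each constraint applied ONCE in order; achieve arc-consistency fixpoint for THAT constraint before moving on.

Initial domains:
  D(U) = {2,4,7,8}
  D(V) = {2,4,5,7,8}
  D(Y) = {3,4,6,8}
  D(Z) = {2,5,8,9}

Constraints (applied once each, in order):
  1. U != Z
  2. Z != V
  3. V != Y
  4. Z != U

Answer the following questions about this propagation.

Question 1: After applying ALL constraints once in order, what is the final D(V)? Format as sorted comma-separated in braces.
Constraint 1 (U != Z) on D(U)={2,4,7,8} D(Z)={2,5,8,9}: no change
Constraint 2 (Z != V) on D(Z)={2,5,8,9} D(V)={2,4,5,7,8}: no change
Constraint 3 (V != Y) on D(V)={2,4,5,7,8} D(Y)={3,4,6,8}: no change
Constraint 4 (Z != U) on D(Z)={2,5,8,9} D(U)={2,4,7,8}: no change
So after all 4 constraints: D(V) = {2,4,5,7,8}

Answer: {2,4,5,7,8}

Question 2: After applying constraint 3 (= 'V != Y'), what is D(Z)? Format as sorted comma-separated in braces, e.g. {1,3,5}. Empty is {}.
Constraint 1 (U != Z) on D(U)={2,4,7,8} D(Z)={2,5,8,9}: no change
Constraint 2 (Z != V) on D(Z)={2,5,8,9} D(V)={2,4,5,7,8}: no change
Constraint 3 (V != Y) on D(V)={2,4,5,7,8} D(Y)={3,4,6,8}: no change
So after constraint 3: D(Z) = {2,5,8,9}

Answer: {2,5,8,9}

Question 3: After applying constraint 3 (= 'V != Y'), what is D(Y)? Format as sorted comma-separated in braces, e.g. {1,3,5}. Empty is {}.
Answer: {3,4,6,8}

Derivation:
Constraint 1 (U != Z) on D(U)={2,4,7,8} D(Z)={2,5,8,9}: no change
Constraint 2 (Z != V) on D(Z)={2,5,8,9} D(V)={2,4,5,7,8}: no change
Constraint 3 (V != Y) on D(V)={2,4,5,7,8} D(Y)={3,4,6,8}: no change
So after constraint 3: D(Y) = {3,4,6,8}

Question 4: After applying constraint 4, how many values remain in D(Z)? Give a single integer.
Constraint 1 (U != Z) on D(U)={2,4,7,8} D(Z)={2,5,8,9}: no change
Constraint 2 (Z != V) on D(Z)={2,5,8,9} D(V)={2,4,5,7,8}: no change
Constraint 3 (V != Y) on D(V)={2,4,5,7,8} D(Y)={3,4,6,8}: no change
Constraint 4 (Z != U) on D(Z)={2,5,8,9} D(U)={2,4,7,8}: no change
So after constraint 4: D(Z)={2,5,8,9}, size = 4

Answer: 4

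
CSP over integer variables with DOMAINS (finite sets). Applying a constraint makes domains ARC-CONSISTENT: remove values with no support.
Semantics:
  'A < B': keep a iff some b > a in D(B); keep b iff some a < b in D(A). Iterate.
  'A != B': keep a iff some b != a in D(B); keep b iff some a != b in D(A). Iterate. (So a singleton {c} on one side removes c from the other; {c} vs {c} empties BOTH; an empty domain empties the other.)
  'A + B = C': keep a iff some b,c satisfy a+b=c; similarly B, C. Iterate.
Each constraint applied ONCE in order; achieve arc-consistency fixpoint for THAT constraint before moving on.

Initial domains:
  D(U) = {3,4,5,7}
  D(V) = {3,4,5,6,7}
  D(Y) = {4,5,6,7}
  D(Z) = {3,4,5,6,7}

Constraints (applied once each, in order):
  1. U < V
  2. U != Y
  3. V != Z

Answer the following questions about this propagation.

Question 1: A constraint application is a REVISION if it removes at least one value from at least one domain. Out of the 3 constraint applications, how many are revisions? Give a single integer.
Constraint 1 (U < V) on D(U)={3,4,5,7} D(V)={3,4,5,6,7}: U {3,4,5,7}->{3,4,5}; V {3,4,5,6,7}->{4,5,6,7} => REVISION
Constraint 2 (U != Y) on D(U)={3,4,5} D(Y)={4,5,6,7}: no change => not a revision
Constraint 3 (V != Z) on D(V)={4,5,6,7} D(Z)={3,4,5,6,7}: no change => not a revision
Total revisions = 1

Answer: 1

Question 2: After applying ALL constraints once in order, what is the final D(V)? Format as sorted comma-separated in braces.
Answer: {4,5,6,7}

Derivation:
Constraint 1 (U < V) on D(U)={3,4,5,7} D(V)={3,4,5,6,7}: U {3,4,5,7}->{3,4,5}; V {3,4,5,6,7}->{4,5,6,7}
Constraint 2 (U != Y) on D(U)={3,4,5} D(Y)={4,5,6,7}: no change
Constraint 3 (V != Z) on D(V)={4,5,6,7} D(Z)={3,4,5,6,7}: no change
So after all 3 constraints: D(V) = {4,5,6,7}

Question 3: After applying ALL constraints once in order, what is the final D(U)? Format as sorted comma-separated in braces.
Constraint 1 (U < V) on D(U)={3,4,5,7} D(V)={3,4,5,6,7}: U {3,4,5,7}->{3,4,5}; V {3,4,5,6,7}->{4,5,6,7}
Constraint 2 (U != Y) on D(U)={3,4,5} D(Y)={4,5,6,7}: no change
Constraint 3 (V != Z) on D(V)={4,5,6,7} D(Z)={3,4,5,6,7}: no change
So after all 3 constraints: D(U) = {3,4,5}

Answer: {3,4,5}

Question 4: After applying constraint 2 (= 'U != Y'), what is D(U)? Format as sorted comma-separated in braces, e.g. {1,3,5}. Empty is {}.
Constraint 1 (U < V) on D(U)={3,4,5,7} D(V)={3,4,5,6,7}: U {3,4,5,7}->{3,4,5}; V {3,4,5,6,7}->{4,5,6,7}
Constraint 2 (U != Y) on D(U)={3,4,5} D(Y)={4,5,6,7}: no change
So after constraint 2: D(U) = {3,4,5}

Answer: {3,4,5}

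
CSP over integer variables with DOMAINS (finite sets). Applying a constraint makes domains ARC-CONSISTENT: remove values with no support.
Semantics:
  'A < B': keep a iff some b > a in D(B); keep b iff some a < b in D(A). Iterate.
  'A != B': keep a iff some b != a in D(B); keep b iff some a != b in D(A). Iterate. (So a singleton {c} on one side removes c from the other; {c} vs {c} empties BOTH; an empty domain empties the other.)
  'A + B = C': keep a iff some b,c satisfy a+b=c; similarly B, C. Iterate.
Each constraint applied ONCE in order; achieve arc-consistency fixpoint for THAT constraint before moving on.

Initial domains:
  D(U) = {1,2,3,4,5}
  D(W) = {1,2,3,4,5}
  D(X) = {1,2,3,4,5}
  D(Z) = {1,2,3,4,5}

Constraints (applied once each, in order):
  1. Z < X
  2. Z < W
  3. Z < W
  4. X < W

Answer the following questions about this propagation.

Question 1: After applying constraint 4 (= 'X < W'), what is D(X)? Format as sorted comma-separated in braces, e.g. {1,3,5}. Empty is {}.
Constraint 1 (Z < X) on D(Z)={1,2,3,4,5} D(X)={1,2,3,4,5}: Z {1,2,3,4,5}->{1,2,3,4}; X {1,2,3,4,5}->{2,3,4,5}
Constraint 2 (Z < W) on D(Z)={1,2,3,4} D(W)={1,2,3,4,5}: W {1,2,3,4,5}->{2,3,4,5}
Constraint 3 (Z < W) on D(Z)={1,2,3,4} D(W)={2,3,4,5}: no change
Constraint 4 (X < W) on D(X)={2,3,4,5} D(W)={2,3,4,5}: X {2,3,4,5}->{2,3,4}; W {2,3,4,5}->{3,4,5}
So after constraint 4: D(X) = {2,3,4}

Answer: {2,3,4}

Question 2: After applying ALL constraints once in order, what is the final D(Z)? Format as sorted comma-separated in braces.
Answer: {1,2,3,4}

Derivation:
Constraint 1 (Z < X) on D(Z)={1,2,3,4,5} D(X)={1,2,3,4,5}: Z {1,2,3,4,5}->{1,2,3,4}; X {1,2,3,4,5}->{2,3,4,5}
Constraint 2 (Z < W) on D(Z)={1,2,3,4} D(W)={1,2,3,4,5}: W {1,2,3,4,5}->{2,3,4,5}
Constraint 3 (Z < W) on D(Z)={1,2,3,4} D(W)={2,3,4,5}: no change
Constraint 4 (X < W) on D(X)={2,3,4,5} D(W)={2,3,4,5}: X {2,3,4,5}->{2,3,4}; W {2,3,4,5}->{3,4,5}
So after all 4 constraints: D(Z) = {1,2,3,4}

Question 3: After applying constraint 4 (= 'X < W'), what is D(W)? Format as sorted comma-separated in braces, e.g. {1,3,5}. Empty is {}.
Constraint 1 (Z < X) on D(Z)={1,2,3,4,5} D(X)={1,2,3,4,5}: Z {1,2,3,4,5}->{1,2,3,4}; X {1,2,3,4,5}->{2,3,4,5}
Constraint 2 (Z < W) on D(Z)={1,2,3,4} D(W)={1,2,3,4,5}: W {1,2,3,4,5}->{2,3,4,5}
Constraint 3 (Z < W) on D(Z)={1,2,3,4} D(W)={2,3,4,5}: no change
Constraint 4 (X < W) on D(X)={2,3,4,5} D(W)={2,3,4,5}: X {2,3,4,5}->{2,3,4}; W {2,3,4,5}->{3,4,5}
So after constraint 4: D(W) = {3,4,5}

Answer: {3,4,5}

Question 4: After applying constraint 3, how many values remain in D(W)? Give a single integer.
Constraint 1 (Z < X) on D(Z)={1,2,3,4,5} D(X)={1,2,3,4,5}: Z {1,2,3,4,5}->{1,2,3,4}; X {1,2,3,4,5}->{2,3,4,5}
Constraint 2 (Z < W) on D(Z)={1,2,3,4} D(W)={1,2,3,4,5}: W {1,2,3,4,5}->{2,3,4,5}
Constraint 3 (Z < W) on D(Z)={1,2,3,4} D(W)={2,3,4,5}: no change
So after constraint 3: D(W)={2,3,4,5}, size = 4

Answer: 4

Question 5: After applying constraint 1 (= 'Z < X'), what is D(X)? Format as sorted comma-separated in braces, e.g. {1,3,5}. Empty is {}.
Constraint 1 (Z < X) on D(Z)={1,2,3,4,5} D(X)={1,2,3,4,5}: Z {1,2,3,4,5}->{1,2,3,4}; X {1,2,3,4,5}->{2,3,4,5}
So after constraint 1: D(X) = {2,3,4,5}

Answer: {2,3,4,5}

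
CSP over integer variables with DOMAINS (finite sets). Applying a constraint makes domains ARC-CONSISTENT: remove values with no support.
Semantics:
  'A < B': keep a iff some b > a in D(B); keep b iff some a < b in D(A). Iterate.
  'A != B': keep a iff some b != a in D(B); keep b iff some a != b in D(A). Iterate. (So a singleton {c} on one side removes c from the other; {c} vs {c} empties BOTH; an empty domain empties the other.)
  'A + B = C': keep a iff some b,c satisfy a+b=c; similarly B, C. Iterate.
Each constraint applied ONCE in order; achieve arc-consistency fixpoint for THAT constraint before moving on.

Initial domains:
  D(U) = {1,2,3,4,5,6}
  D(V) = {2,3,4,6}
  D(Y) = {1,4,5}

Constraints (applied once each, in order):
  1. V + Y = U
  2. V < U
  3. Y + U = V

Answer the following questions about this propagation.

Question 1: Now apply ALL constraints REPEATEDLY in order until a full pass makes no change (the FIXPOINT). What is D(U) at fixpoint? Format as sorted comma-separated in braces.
Answer: {}

Derivation:
pass 0 (initial): D(U)={1,2,3,4,5,6}
pass 1: U {1,2,3,4,5,6}->{3}; V {2,3,4,6}->{4}; Y {1,4,5}->{1}
pass 2: U {3}->{}; V {4}->{}; Y {1}->{}
pass 3: no change
Fixpoint after 3 passes: D(U) = {}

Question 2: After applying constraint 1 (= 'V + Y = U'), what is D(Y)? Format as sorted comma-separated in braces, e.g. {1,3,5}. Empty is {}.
Answer: {1,4}

Derivation:
Constraint 1 (V + Y = U) on D(V)={2,3,4,6} D(Y)={1,4,5} D(U)={1,2,3,4,5,6}: V {2,3,4,6}->{2,3,4}; Y {1,4,5}->{1,4}; U {1,2,3,4,5,6}->{3,4,5,6}
So after constraint 1: D(Y) = {1,4}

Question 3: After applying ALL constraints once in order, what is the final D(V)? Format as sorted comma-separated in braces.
Constraint 1 (V + Y = U) on D(V)={2,3,4,6} D(Y)={1,4,5} D(U)={1,2,3,4,5,6}: V {2,3,4,6}->{2,3,4}; Y {1,4,5}->{1,4}; U {1,2,3,4,5,6}->{3,4,5,6}
Constraint 2 (V < U) on D(V)={2,3,4} D(U)={3,4,5,6}: no change
Constraint 3 (Y + U = V) on D(Y)={1,4} D(U)={3,4,5,6} D(V)={2,3,4}: Y {1,4}->{1}; U {3,4,5,6}->{3}; V {2,3,4}->{4}
So after all 3 constraints: D(V) = {4}

Answer: {4}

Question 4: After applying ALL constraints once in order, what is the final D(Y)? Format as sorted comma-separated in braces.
Constraint 1 (V + Y = U) on D(V)={2,3,4,6} D(Y)={1,4,5} D(U)={1,2,3,4,5,6}: V {2,3,4,6}->{2,3,4}; Y {1,4,5}->{1,4}; U {1,2,3,4,5,6}->{3,4,5,6}
Constraint 2 (V < U) on D(V)={2,3,4} D(U)={3,4,5,6}: no change
Constraint 3 (Y + U = V) on D(Y)={1,4} D(U)={3,4,5,6} D(V)={2,3,4}: Y {1,4}->{1}; U {3,4,5,6}->{3}; V {2,3,4}->{4}
So after all 3 constraints: D(Y) = {1}

Answer: {1}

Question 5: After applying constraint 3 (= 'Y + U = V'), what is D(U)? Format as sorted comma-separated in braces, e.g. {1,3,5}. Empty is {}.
Answer: {3}

Derivation:
Constraint 1 (V + Y = U) on D(V)={2,3,4,6} D(Y)={1,4,5} D(U)={1,2,3,4,5,6}: V {2,3,4,6}->{2,3,4}; Y {1,4,5}->{1,4}; U {1,2,3,4,5,6}->{3,4,5,6}
Constraint 2 (V < U) on D(V)={2,3,4} D(U)={3,4,5,6}: no change
Constraint 3 (Y + U = V) on D(Y)={1,4} D(U)={3,4,5,6} D(V)={2,3,4}: Y {1,4}->{1}; U {3,4,5,6}->{3}; V {2,3,4}->{4}
So after constraint 3: D(U) = {3}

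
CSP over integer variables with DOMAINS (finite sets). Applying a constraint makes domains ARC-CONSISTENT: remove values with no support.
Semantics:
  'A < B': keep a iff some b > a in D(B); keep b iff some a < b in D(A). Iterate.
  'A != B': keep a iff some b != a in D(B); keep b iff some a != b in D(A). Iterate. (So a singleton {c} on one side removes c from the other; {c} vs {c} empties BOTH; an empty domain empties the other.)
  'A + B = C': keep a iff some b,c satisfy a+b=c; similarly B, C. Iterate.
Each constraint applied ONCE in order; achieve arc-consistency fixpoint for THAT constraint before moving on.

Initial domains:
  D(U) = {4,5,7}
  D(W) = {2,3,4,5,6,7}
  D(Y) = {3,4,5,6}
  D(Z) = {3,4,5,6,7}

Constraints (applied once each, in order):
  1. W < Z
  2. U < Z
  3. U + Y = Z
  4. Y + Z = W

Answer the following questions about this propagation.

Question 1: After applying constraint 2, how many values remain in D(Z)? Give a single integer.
Constraint 1 (W < Z) on D(W)={2,3,4,5,6,7} D(Z)={3,4,5,6,7}: W {2,3,4,5,6,7}->{2,3,4,5,6}
Constraint 2 (U < Z) on D(U)={4,5,7} D(Z)={3,4,5,6,7}: U {4,5,7}->{4,5}; Z {3,4,5,6,7}->{5,6,7}
So after constraint 2: D(Z)={5,6,7}, size = 3

Answer: 3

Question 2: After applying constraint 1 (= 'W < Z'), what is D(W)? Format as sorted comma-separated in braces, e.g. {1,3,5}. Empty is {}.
Constraint 1 (W < Z) on D(W)={2,3,4,5,6,7} D(Z)={3,4,5,6,7}: W {2,3,4,5,6,7}->{2,3,4,5,6}
So after constraint 1: D(W) = {2,3,4,5,6}

Answer: {2,3,4,5,6}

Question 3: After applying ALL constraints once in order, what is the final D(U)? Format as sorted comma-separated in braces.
Constraint 1 (W < Z) on D(W)={2,3,4,5,6,7} D(Z)={3,4,5,6,7}: W {2,3,4,5,6,7}->{2,3,4,5,6}
Constraint 2 (U < Z) on D(U)={4,5,7} D(Z)={3,4,5,6,7}: U {4,5,7}->{4,5}; Z {3,4,5,6,7}->{5,6,7}
Constraint 3 (U + Y = Z) on D(U)={4,5} D(Y)={3,4,5,6} D(Z)={5,6,7}: U {4,5}->{4}; Y {3,4,5,6}->{3}; Z {5,6,7}->{7}
Constraint 4 (Y + Z = W) on D(Y)={3} D(Z)={7} D(W)={2,3,4,5,6}: Y {3}->{}; Z {7}->{}; W {2,3,4,5,6}->{}
So after all 4 constraints: D(U) = {4}

Answer: {4}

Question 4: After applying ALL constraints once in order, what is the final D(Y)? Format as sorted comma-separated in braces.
Answer: {}

Derivation:
Constraint 1 (W < Z) on D(W)={2,3,4,5,6,7} D(Z)={3,4,5,6,7}: W {2,3,4,5,6,7}->{2,3,4,5,6}
Constraint 2 (U < Z) on D(U)={4,5,7} D(Z)={3,4,5,6,7}: U {4,5,7}->{4,5}; Z {3,4,5,6,7}->{5,6,7}
Constraint 3 (U + Y = Z) on D(U)={4,5} D(Y)={3,4,5,6} D(Z)={5,6,7}: U {4,5}->{4}; Y {3,4,5,6}->{3}; Z {5,6,7}->{7}
Constraint 4 (Y + Z = W) on D(Y)={3} D(Z)={7} D(W)={2,3,4,5,6}: Y {3}->{}; Z {7}->{}; W {2,3,4,5,6}->{}
So after all 4 constraints: D(Y) = {}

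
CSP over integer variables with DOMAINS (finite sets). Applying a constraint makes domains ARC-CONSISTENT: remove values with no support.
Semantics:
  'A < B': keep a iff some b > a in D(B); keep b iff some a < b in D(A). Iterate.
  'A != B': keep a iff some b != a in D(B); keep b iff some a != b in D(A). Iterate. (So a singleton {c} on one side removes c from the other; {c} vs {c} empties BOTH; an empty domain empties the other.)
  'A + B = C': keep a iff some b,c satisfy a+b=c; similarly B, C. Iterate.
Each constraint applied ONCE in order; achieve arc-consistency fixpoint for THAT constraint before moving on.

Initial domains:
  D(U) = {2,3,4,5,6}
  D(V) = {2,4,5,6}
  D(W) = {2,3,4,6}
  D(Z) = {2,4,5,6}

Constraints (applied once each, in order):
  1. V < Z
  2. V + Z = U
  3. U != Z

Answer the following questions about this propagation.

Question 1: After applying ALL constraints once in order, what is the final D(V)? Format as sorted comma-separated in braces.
Constraint 1 (V < Z) on D(V)={2,4,5,6} D(Z)={2,4,5,6}: V {2,4,5,6}->{2,4,5}; Z {2,4,5,6}->{4,5,6}
Constraint 2 (V + Z = U) on D(V)={2,4,5} D(Z)={4,5,6} D(U)={2,3,4,5,6}: V {2,4,5}->{2}; Z {4,5,6}->{4}; U {2,3,4,5,6}->{6}
Constraint 3 (U != Z) on D(U)={6} D(Z)={4}: no change
So after all 3 constraints: D(V) = {2}

Answer: {2}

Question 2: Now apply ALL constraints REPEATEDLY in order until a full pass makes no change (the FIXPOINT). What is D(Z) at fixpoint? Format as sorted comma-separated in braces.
Answer: {4}

Derivation:
pass 0 (initial): D(Z)={2,4,5,6}
pass 1: U {2,3,4,5,6}->{6}; V {2,4,5,6}->{2}; Z {2,4,5,6}->{4}
pass 2: no change
Fixpoint after 2 passes: D(Z) = {4}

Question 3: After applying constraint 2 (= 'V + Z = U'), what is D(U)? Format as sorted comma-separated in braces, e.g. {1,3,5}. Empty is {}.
Constraint 1 (V < Z) on D(V)={2,4,5,6} D(Z)={2,4,5,6}: V {2,4,5,6}->{2,4,5}; Z {2,4,5,6}->{4,5,6}
Constraint 2 (V + Z = U) on D(V)={2,4,5} D(Z)={4,5,6} D(U)={2,3,4,5,6}: V {2,4,5}->{2}; Z {4,5,6}->{4}; U {2,3,4,5,6}->{6}
So after constraint 2: D(U) = {6}

Answer: {6}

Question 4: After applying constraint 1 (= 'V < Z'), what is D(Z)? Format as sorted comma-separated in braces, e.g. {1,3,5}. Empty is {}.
Answer: {4,5,6}

Derivation:
Constraint 1 (V < Z) on D(V)={2,4,5,6} D(Z)={2,4,5,6}: V {2,4,5,6}->{2,4,5}; Z {2,4,5,6}->{4,5,6}
So after constraint 1: D(Z) = {4,5,6}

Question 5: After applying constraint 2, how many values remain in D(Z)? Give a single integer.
Answer: 1

Derivation:
Constraint 1 (V < Z) on D(V)={2,4,5,6} D(Z)={2,4,5,6}: V {2,4,5,6}->{2,4,5}; Z {2,4,5,6}->{4,5,6}
Constraint 2 (V + Z = U) on D(V)={2,4,5} D(Z)={4,5,6} D(U)={2,3,4,5,6}: V {2,4,5}->{2}; Z {4,5,6}->{4}; U {2,3,4,5,6}->{6}
So after constraint 2: D(Z)={4}, size = 1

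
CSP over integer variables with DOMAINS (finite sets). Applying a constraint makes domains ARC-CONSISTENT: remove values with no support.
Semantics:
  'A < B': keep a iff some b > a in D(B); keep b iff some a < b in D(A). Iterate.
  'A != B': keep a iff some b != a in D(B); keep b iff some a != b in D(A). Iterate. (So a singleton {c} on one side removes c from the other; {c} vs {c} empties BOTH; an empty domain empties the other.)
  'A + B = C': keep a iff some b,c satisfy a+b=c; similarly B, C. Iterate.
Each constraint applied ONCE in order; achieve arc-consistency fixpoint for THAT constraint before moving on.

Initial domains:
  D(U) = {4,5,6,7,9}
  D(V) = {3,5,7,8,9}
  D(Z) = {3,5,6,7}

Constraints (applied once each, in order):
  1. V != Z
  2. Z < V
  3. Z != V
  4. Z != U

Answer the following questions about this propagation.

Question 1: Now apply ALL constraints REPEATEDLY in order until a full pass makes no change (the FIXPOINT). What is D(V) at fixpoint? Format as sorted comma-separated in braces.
pass 0 (initial): D(V)={3,5,7,8,9}
pass 1: V {3,5,7,8,9}->{5,7,8,9}
pass 2: no change
Fixpoint after 2 passes: D(V) = {5,7,8,9}

Answer: {5,7,8,9}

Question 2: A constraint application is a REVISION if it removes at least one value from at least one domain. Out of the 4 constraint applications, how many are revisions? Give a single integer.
Answer: 1

Derivation:
Constraint 1 (V != Z) on D(V)={3,5,7,8,9} D(Z)={3,5,6,7}: no change => not a revision
Constraint 2 (Z < V) on D(Z)={3,5,6,7} D(V)={3,5,7,8,9}: V {3,5,7,8,9}->{5,7,8,9} => REVISION
Constraint 3 (Z != V) on D(Z)={3,5,6,7} D(V)={5,7,8,9}: no change => not a revision
Constraint 4 (Z != U) on D(Z)={3,5,6,7} D(U)={4,5,6,7,9}: no change => not a revision
Total revisions = 1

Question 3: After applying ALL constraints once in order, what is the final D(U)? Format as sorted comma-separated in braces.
Answer: {4,5,6,7,9}

Derivation:
Constraint 1 (V != Z) on D(V)={3,5,7,8,9} D(Z)={3,5,6,7}: no change
Constraint 2 (Z < V) on D(Z)={3,5,6,7} D(V)={3,5,7,8,9}: V {3,5,7,8,9}->{5,7,8,9}
Constraint 3 (Z != V) on D(Z)={3,5,6,7} D(V)={5,7,8,9}: no change
Constraint 4 (Z != U) on D(Z)={3,5,6,7} D(U)={4,5,6,7,9}: no change
So after all 4 constraints: D(U) = {4,5,6,7,9}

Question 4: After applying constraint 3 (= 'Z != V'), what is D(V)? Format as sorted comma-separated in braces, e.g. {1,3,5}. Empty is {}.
Constraint 1 (V != Z) on D(V)={3,5,7,8,9} D(Z)={3,5,6,7}: no change
Constraint 2 (Z < V) on D(Z)={3,5,6,7} D(V)={3,5,7,8,9}: V {3,5,7,8,9}->{5,7,8,9}
Constraint 3 (Z != V) on D(Z)={3,5,6,7} D(V)={5,7,8,9}: no change
So after constraint 3: D(V) = {5,7,8,9}

Answer: {5,7,8,9}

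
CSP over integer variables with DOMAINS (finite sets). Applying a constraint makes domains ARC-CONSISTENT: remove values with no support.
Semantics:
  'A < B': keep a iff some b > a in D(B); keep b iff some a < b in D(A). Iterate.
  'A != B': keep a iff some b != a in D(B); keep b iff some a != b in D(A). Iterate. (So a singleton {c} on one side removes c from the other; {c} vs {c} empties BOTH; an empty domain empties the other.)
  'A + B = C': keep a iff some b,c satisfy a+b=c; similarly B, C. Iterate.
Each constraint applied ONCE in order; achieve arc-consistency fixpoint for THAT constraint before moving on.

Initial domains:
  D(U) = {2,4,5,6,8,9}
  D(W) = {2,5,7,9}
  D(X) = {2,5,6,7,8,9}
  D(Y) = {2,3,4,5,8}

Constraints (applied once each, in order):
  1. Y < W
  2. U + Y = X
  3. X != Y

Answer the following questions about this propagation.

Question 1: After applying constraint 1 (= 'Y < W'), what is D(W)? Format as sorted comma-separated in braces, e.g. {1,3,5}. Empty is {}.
Constraint 1 (Y < W) on D(Y)={2,3,4,5,8} D(W)={2,5,7,9}: W {2,5,7,9}->{5,7,9}
So after constraint 1: D(W) = {5,7,9}

Answer: {5,7,9}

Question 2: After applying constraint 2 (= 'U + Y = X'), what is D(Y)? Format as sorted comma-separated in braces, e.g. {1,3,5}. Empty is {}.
Constraint 1 (Y < W) on D(Y)={2,3,4,5,8} D(W)={2,5,7,9}: W {2,5,7,9}->{5,7,9}
Constraint 2 (U + Y = X) on D(U)={2,4,5,6,8,9} D(Y)={2,3,4,5,8} D(X)={2,5,6,7,8,9}: U {2,4,5,6,8,9}->{2,4,5,6}; Y {2,3,4,5,8}->{2,3,4,5}; X {2,5,6,7,8,9}->{5,6,7,8,9}
So after constraint 2: D(Y) = {2,3,4,5}

Answer: {2,3,4,5}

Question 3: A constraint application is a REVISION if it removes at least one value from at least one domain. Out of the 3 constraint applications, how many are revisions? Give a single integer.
Constraint 1 (Y < W) on D(Y)={2,3,4,5,8} D(W)={2,5,7,9}: W {2,5,7,9}->{5,7,9} => REVISION
Constraint 2 (U + Y = X) on D(U)={2,4,5,6,8,9} D(Y)={2,3,4,5,8} D(X)={2,5,6,7,8,9}: U {2,4,5,6,8,9}->{2,4,5,6}; Y {2,3,4,5,8}->{2,3,4,5}; X {2,5,6,7,8,9}->{5,6,7,8,9} => REVISION
Constraint 3 (X != Y) on D(X)={5,6,7,8,9} D(Y)={2,3,4,5}: no change => not a revision
Total revisions = 2

Answer: 2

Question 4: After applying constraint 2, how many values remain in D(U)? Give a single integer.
Constraint 1 (Y < W) on D(Y)={2,3,4,5,8} D(W)={2,5,7,9}: W {2,5,7,9}->{5,7,9}
Constraint 2 (U + Y = X) on D(U)={2,4,5,6,8,9} D(Y)={2,3,4,5,8} D(X)={2,5,6,7,8,9}: U {2,4,5,6,8,9}->{2,4,5,6}; Y {2,3,4,5,8}->{2,3,4,5}; X {2,5,6,7,8,9}->{5,6,7,8,9}
So after constraint 2: D(U)={2,4,5,6}, size = 4

Answer: 4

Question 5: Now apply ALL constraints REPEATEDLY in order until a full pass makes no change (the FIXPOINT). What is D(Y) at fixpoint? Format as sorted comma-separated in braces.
pass 0 (initial): D(Y)={2,3,4,5,8}
pass 1: U {2,4,5,6,8,9}->{2,4,5,6}; W {2,5,7,9}->{5,7,9}; X {2,5,6,7,8,9}->{5,6,7,8,9}; Y {2,3,4,5,8}->{2,3,4,5}
pass 2: no change
Fixpoint after 2 passes: D(Y) = {2,3,4,5}

Answer: {2,3,4,5}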